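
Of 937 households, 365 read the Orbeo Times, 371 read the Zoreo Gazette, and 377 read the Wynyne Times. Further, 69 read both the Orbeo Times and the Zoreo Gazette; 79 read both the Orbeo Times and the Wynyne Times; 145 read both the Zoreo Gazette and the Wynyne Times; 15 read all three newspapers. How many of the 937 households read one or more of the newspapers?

835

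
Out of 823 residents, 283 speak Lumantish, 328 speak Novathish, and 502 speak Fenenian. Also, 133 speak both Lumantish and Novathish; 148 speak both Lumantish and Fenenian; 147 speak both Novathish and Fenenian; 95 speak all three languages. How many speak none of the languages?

43

N(≥1) = 283 + 328 + 502 − 133 − 148 − 147 + 95 = 780
None: 823 − 780 = 43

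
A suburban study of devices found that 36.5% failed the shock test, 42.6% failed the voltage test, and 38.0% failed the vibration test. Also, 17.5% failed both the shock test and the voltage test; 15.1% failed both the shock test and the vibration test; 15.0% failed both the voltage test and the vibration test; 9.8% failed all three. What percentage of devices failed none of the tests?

By inclusion–exclusion:
P(≥1) = 36.5 + 42.6 + 38.0 − 17.5 − 15.1 − 15.0 + 9.8 = 79.3%
P(none) = 100% − 79.3% = 20.7%

20.7%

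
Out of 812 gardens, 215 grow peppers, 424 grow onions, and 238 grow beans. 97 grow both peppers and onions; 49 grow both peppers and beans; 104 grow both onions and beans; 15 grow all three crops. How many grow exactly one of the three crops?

By inclusion–exclusion (exactly-one form):
|exactly one| = 215 + 424 + 238 − 2·97 − 2·49 − 2·104 + 3·15 = 422

422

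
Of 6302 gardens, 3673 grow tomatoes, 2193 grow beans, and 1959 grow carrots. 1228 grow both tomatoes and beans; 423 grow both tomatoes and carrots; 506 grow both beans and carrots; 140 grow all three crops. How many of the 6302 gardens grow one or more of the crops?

5808

|at least one| = 3673 + 2193 + 1959 − 1228 − 423 − 506 + 140 = 5808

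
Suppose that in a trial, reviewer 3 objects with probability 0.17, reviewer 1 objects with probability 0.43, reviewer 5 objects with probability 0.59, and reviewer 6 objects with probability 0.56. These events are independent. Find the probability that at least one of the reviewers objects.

0.91465276

P(none) = (1 − 0.17) × (1 − 0.43) × (1 − 0.59) × (1 − 0.56) = 0.83 × 0.57 × 0.41 × 0.44 = 0.08534724
P(at least one) = 1 − 0.08534724 = 0.91465276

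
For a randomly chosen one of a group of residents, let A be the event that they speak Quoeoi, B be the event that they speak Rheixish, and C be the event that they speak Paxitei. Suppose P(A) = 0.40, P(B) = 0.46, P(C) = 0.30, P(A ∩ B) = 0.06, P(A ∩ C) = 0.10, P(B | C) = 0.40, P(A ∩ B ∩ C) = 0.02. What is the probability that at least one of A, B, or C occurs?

0.90

P(B ∩ C) = P(C)·P(B|C) = 0.30 × 0.40 = 0.12
P(A ∪ B ∪ C) = 0.40 + 0.46 + 0.30 − 0.06 − 0.10 − 0.12 + 0.02 = 0.90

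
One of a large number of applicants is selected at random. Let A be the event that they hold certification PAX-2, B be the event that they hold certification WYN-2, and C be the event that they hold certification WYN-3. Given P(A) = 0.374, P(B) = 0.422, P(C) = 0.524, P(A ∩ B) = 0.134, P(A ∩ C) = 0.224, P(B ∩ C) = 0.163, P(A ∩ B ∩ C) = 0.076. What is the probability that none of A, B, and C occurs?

0.125

P(A ∪ B ∪ C) = 0.374 + 0.422 + 0.524 − 0.134 − 0.224 − 0.163 + 0.076 = 0.875
P(none) = 1 − 0.875 = 0.125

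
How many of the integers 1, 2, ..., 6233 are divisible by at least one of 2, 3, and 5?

By inclusion-exclusion,
3116 + 2077 + 1246 − 1038 − 623 − 415 + 207 = 4570

4570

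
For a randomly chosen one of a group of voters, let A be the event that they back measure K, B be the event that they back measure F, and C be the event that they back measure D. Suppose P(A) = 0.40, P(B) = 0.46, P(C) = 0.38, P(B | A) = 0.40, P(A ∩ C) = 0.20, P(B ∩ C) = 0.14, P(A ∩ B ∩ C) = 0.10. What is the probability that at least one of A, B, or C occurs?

P(A ∩ B) = P(A)·P(B|A) = 0.40 × 0.40 = 0.16
P(A ∪ B ∪ C) = 0.40 + 0.46 + 0.38 − 0.16 − 0.20 − 0.14 + 0.10 = 0.84

0.84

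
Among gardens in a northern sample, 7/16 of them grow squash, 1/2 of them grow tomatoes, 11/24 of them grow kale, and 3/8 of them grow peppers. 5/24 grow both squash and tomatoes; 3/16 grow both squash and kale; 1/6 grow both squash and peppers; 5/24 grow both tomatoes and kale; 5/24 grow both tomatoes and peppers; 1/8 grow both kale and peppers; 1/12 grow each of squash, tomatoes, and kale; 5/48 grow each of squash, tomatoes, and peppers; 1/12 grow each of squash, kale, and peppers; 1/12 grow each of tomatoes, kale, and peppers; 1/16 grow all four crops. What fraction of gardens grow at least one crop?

P(union) = 7/16 + 1/2 + 11/24 + 3/8 − 5/24 − 3/16 − 1/6 − 5/24 − 5/24 − 1/8 + 1/12 + 5/48 + 1/12 + 1/12 − 1/16 = 23/24

23/24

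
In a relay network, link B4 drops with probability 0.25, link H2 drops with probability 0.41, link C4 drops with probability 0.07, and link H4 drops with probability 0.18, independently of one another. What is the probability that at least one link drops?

0.6625495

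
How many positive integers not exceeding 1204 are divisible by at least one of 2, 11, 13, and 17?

⌊1204/2⌋ + ⌊1204/11⌋ + ⌊1204/13⌋ + ⌊1204/17⌋ − ⌊1204/22⌋ − ⌊1204/26⌋ − ⌊1204/34⌋ − ⌊1204/143⌋ − ⌊1204/187⌋ − ⌊1204/221⌋ + ⌊1204/286⌋ + ⌊1204/374⌋ + ⌊1204/442⌋ + ⌊1204/2431⌋ − ⌊1204/4862⌋ = 602 + 109 + 92 + 70 − 54 − 46 − 35 − 8 − 6 − 5 + 4 + 3 + 2 + 0 − 0 = 728

728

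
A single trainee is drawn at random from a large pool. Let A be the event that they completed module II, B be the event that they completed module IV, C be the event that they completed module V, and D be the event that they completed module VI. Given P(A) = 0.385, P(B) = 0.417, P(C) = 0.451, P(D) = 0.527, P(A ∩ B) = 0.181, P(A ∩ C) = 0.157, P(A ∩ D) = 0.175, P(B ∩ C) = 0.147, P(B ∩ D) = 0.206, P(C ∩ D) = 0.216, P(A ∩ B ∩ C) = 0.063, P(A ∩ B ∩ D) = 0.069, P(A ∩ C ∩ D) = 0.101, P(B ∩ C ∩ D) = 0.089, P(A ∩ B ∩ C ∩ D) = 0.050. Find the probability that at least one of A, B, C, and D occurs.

0.970

Inclusion–exclusion gives
P(A ∪ B ∪ C ∪ D) = 0.385 + 0.417 + 0.451 + 0.527 − 0.181 − 0.157 − 0.175 − 0.147 − 0.206 − 0.216 + 0.063 + 0.069 + 0.101 + 0.089 − 0.050 = 0.970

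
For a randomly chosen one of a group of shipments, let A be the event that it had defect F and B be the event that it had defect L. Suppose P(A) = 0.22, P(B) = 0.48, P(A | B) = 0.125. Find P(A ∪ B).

P(A ∩ B) = P(B)·P(A|B) = 0.48 × 0.125 = 0.06
By inclusion-exclusion,
P(A ∪ B) = 0.22 + 0.48 − 0.06 = 0.64

0.64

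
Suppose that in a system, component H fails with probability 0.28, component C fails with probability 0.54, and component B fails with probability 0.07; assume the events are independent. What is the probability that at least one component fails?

0.691984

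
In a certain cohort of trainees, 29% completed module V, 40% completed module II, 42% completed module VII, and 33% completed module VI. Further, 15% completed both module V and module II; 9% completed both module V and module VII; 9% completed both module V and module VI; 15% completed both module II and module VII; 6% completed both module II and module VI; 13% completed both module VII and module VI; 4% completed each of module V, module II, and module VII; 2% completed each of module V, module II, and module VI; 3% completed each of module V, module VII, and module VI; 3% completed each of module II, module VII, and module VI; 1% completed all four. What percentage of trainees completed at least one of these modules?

88%

By inclusion–exclusion:
P(≥1) = 29 + 40 + 42 + 33 − 15 − 9 − 9 − 15 − 6 − 13 + 4 + 2 + 3 + 3 − 1 = 88%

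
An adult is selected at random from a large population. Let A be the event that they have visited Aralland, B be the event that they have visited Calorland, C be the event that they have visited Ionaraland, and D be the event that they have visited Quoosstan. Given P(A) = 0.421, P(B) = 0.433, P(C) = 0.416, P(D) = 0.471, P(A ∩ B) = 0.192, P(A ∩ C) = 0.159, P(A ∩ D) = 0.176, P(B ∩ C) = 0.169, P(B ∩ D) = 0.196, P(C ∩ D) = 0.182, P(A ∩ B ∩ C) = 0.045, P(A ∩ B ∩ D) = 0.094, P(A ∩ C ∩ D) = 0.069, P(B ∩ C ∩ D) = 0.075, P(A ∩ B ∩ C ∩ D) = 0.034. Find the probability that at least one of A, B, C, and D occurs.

0.916

P(A ∪ B ∪ C ∪ D) = 0.421 + 0.433 + 0.416 + 0.471 − 0.192 − 0.159 − 0.176 − 0.169 − 0.196 − 0.182 + 0.045 + 0.094 + 0.069 + 0.075 − 0.034 = 0.916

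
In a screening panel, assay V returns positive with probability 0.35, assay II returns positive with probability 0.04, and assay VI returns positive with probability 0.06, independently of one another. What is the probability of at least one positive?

0.41344

Independence gives P(none) = ∏(1 − pᵢ).
P(none) = (1 − 0.35) × (1 − 0.04) × (1 − 0.06) = 0.65 × 0.96 × 0.94 = 0.58656
P(at least one) = 1 − 0.58656 = 0.41344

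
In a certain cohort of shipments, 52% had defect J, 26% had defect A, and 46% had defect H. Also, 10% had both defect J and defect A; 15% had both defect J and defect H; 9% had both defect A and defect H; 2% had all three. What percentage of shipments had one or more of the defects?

P(union) = 52 + 26 + 46 − 10 − 15 − 9 + 2 = 92%

92%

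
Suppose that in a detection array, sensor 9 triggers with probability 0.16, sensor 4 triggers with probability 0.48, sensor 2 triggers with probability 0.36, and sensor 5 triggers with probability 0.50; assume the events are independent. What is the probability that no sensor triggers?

Since the events are independent, P(none) is the product of the individual non-occurrence probabilities.
P(none) = (1 − 0.16) × (1 − 0.48) × (1 − 0.36) × (1 − 0.50) = 0.84 × 0.52 × 0.64 × 0.50 = 0.139776

0.139776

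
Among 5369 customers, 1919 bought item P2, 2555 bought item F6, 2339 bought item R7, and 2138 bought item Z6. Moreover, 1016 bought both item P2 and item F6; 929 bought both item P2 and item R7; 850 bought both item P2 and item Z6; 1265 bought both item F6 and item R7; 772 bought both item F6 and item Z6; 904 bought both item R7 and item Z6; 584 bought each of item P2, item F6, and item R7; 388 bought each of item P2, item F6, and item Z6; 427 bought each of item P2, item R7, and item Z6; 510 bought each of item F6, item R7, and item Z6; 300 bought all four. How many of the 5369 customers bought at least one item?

4824

Inclusion–exclusion gives
N(≥1) = 1919 + 2555 + 2339 + 2138 − 1016 − 929 − 850 − 1265 − 772 − 904 + 584 + 388 + 427 + 510 − 300 = 4824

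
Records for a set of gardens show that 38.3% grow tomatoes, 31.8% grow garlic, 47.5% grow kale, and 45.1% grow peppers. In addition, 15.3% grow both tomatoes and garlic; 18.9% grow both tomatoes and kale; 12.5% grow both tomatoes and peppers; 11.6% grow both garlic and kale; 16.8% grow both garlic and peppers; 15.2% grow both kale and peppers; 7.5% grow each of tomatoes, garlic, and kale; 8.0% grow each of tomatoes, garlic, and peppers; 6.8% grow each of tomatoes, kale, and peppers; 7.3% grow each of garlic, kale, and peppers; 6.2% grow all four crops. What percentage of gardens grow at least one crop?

By inclusion-exclusion,
P(at least one) = 38.3 + 31.8 + 47.5 + 45.1 − 15.3 − 18.9 − 12.5 − 11.6 − 16.8 − 15.2 + 7.5 + 8.0 + 6.8 + 7.3 − 6.2 = 95.8%

95.8%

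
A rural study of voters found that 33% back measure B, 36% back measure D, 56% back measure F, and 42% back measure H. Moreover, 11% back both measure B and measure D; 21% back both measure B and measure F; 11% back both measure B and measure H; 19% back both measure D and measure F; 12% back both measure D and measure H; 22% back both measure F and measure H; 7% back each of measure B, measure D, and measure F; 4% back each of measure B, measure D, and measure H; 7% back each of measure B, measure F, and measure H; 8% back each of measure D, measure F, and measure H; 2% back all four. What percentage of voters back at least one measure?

By inclusion–exclusion:
P(at least one) = 33 + 36 + 56 + 42 − 11 − 21 − 11 − 19 − 12 − 22 + 7 + 4 + 7 + 8 − 2 = 95%

95%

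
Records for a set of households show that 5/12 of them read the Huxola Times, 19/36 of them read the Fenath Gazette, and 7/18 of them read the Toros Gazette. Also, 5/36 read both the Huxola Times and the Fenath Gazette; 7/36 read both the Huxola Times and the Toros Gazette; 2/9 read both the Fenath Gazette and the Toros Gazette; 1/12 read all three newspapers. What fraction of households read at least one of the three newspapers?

31/36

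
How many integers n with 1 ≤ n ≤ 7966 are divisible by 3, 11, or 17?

Using inclusion–exclusion:
floor(7966/3) + floor(7966/11) + floor(7966/17) − floor(7966/33) − floor(7966/51) − floor(7966/187) + floor(7966/561) = 2655 + 724 + 468 − 241 − 156 − 42 + 14 = 3422

3422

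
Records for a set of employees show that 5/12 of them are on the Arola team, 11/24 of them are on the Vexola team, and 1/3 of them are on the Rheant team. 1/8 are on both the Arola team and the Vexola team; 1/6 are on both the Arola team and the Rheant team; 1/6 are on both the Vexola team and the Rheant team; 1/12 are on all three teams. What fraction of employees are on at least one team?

P(union) = 5/12 + 11/24 + 1/3 − 1/8 − 1/6 − 1/6 + 1/12 = 5/6

5/6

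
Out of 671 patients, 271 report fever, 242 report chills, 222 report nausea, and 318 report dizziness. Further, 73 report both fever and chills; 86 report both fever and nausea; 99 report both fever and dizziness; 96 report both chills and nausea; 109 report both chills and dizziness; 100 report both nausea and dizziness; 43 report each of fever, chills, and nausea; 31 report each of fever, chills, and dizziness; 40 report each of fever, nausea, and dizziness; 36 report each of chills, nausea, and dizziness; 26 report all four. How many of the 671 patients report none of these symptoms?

|union| = 271 + 242 + 222 + 318 − 73 − 86 − 99 − 96 − 109 − 100 + 43 + 31 + 40 + 36 − 26 = 614
None: 671 − 614 = 57

57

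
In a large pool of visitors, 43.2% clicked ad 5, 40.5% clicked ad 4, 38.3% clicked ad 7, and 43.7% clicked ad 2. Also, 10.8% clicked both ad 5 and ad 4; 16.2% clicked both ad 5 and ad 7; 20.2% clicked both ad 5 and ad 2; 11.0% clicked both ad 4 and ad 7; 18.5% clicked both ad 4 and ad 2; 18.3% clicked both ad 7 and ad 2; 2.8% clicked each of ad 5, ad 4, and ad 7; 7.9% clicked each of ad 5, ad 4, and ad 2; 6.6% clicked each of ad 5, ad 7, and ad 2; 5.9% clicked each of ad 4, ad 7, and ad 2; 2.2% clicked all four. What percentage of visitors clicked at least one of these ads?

By inclusion–exclusion:
P(at least one) = 43.2 + 40.5 + 38.3 + 43.7 − 10.8 − 16.2 − 20.2 − 11.0 − 18.5 − 18.3 + 2.8 + 7.9 + 6.6 + 5.9 − 2.2 = 91.7%

91.7%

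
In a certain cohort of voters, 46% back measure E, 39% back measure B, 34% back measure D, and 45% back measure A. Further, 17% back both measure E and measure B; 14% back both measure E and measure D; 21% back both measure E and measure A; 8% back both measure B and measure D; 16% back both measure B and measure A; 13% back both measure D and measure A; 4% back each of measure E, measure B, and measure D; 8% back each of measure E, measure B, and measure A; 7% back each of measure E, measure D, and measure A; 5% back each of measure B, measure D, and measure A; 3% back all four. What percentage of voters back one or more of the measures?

P(≥1) = 46 + 39 + 34 + 45 − 17 − 14 − 21 − 8 − 16 − 13 + 4 + 8 + 7 + 5 − 3 = 96%

96%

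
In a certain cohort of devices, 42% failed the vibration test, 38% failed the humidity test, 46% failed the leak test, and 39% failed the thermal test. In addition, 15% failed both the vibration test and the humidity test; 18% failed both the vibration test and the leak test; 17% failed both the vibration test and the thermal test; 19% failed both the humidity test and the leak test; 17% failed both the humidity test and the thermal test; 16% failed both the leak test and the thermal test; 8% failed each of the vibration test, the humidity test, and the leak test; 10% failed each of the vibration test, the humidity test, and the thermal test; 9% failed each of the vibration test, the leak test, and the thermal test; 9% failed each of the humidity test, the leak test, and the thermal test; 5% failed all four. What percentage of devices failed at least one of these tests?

P(at least one) = 42 + 38 + 46 + 39 − 15 − 18 − 17 − 19 − 17 − 16 + 8 + 10 + 9 + 9 − 5 = 94%

94%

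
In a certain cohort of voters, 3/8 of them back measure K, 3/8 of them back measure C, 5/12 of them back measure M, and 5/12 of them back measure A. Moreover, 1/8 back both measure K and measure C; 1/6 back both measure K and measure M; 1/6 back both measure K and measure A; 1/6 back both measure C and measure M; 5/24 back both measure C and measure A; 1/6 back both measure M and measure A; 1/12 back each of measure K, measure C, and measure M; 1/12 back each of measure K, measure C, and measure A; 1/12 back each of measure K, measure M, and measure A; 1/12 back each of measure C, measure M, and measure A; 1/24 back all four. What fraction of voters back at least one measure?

7/8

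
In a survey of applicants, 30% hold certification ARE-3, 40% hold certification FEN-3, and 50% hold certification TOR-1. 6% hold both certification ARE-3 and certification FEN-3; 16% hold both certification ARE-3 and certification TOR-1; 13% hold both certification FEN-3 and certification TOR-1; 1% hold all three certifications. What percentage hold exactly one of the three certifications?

53%

P(exactly one) = 30 + 40 + 50 − 2·6 − 2·16 − 2·13 + 3·1 = 53%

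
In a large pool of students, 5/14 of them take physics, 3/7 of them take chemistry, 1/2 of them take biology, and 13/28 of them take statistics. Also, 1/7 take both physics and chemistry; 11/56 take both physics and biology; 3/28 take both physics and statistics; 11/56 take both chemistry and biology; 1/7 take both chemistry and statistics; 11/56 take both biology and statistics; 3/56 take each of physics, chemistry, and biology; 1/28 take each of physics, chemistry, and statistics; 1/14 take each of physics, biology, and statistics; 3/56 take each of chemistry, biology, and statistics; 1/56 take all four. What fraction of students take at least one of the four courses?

27/28

P(union) = 5/14 + 3/7 + 1/2 + 13/28 − 1/7 − 11/56 − 3/28 − 11/56 − 1/7 − 11/56 + 3/56 + 1/28 + 1/14 + 3/56 − 1/56 = 27/28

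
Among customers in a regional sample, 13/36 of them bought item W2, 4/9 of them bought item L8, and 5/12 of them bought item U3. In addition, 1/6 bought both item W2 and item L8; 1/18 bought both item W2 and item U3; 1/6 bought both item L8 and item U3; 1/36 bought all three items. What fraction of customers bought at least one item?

P(union) = 13/36 + 4/9 + 5/12 − 1/6 − 1/18 − 1/6 + 1/36 = 31/36

31/36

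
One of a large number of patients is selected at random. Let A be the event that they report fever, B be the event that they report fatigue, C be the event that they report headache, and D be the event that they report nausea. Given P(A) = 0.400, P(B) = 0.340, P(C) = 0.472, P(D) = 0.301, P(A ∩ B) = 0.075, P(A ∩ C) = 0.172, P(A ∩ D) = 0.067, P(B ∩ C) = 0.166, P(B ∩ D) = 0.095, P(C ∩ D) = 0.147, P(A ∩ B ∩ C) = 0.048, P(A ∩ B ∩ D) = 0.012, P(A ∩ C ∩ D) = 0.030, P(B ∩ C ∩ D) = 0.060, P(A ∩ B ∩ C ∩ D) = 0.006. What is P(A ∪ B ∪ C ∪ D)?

By inclusion–exclusion:
P(A ∪ B ∪ C ∪ D) = 0.400 + 0.340 + 0.472 + 0.301 − 0.075 − 0.172 − 0.067 − 0.166 − 0.095 − 0.147 + 0.048 + 0.012 + 0.030 + 0.060 − 0.006 = 0.935

0.935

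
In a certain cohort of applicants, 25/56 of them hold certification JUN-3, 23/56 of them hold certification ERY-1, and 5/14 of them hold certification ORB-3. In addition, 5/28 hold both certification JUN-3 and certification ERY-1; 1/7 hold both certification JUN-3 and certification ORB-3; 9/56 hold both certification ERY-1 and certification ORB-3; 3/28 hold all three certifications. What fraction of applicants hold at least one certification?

47/56

By inclusion-exclusion,
P(union) = 25/56 + 23/56 + 5/14 − 5/28 − 1/7 − 9/56 + 3/28 = 47/56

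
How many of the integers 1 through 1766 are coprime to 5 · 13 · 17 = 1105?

By inclusion-exclusion,
floor(1766/5) + floor(1766/13) + floor(1766/17) − floor(1766/65) − floor(1766/85) − floor(1766/221) + floor(1766/1105) = 353 + 135 + 103 − 27 − 20 − 7 + 1 = 538
1766 − 538 = 1228

1228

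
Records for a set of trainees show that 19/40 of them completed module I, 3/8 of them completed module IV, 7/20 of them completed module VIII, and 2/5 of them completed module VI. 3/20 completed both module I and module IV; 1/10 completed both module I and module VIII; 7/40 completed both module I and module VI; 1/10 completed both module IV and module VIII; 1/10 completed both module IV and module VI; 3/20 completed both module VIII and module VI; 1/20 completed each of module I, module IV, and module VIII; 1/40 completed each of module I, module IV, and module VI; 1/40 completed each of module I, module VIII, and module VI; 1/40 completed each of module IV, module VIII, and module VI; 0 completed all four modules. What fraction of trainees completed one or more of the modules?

By inclusion-exclusion,
P(union) = 19/40 + 3/8 + 7/20 + 2/5 − 3/20 − 1/10 − 7/40 − 1/10 − 1/10 − 3/20 + 1/20 + 1/40 + 1/40 + 1/40 − 0 = 19/20

19/20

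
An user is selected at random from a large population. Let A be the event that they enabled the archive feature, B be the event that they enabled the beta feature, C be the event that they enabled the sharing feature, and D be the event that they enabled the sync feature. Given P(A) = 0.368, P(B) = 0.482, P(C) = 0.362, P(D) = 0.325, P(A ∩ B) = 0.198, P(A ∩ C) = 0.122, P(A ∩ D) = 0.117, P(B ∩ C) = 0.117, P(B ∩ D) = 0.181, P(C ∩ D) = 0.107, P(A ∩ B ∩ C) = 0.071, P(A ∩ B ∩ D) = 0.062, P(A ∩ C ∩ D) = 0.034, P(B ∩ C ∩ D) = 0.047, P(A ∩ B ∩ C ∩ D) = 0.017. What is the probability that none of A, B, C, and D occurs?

By inclusion-exclusion,
P(A ∪ B ∪ C ∪ D) = 0.368 + 0.482 + 0.362 + 0.325 − 0.198 − 0.122 − 0.117 − 0.117 − 0.181 − 0.107 + 0.071 + 0.062 + 0.034 + 0.047 − 0.017 = 0.892
P(none) = 1 − 0.892 = 0.108

0.108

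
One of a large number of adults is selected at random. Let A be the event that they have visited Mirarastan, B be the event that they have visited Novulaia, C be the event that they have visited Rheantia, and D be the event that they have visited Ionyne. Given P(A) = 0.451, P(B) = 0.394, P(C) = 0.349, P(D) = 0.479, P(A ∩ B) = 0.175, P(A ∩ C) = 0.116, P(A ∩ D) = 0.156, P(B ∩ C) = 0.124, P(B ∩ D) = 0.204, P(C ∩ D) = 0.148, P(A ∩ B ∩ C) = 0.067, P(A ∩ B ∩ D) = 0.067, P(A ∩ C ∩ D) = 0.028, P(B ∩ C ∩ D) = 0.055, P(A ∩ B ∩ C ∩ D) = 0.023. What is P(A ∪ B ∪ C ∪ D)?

Using inclusion–exclusion:
P(A ∪ B ∪ C ∪ D) = 0.451 + 0.394 + 0.349 + 0.479 − 0.175 − 0.116 − 0.156 − 0.124 − 0.204 − 0.148 + 0.067 + 0.067 + 0.028 + 0.055 − 0.023 = 0.944

0.944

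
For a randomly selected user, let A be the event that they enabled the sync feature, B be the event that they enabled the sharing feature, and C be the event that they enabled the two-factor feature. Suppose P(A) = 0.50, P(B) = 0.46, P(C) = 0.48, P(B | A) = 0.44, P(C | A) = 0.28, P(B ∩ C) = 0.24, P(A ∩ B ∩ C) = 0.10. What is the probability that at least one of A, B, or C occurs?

P(A ∩ B) = P(A)·P(B|A) = 0.50 × 0.44 = 0.22
P(A ∩ C) = P(A)·P(C|A) = 0.50 × 0.28 = 0.14
Using inclusion–exclusion:
P(A ∪ B ∪ C) = 0.50 + 0.46 + 0.48 − 0.22 − 0.14 − 0.24 + 0.10 = 0.94

0.94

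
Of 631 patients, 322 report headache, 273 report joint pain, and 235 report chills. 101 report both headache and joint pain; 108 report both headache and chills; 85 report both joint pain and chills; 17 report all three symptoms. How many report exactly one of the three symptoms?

293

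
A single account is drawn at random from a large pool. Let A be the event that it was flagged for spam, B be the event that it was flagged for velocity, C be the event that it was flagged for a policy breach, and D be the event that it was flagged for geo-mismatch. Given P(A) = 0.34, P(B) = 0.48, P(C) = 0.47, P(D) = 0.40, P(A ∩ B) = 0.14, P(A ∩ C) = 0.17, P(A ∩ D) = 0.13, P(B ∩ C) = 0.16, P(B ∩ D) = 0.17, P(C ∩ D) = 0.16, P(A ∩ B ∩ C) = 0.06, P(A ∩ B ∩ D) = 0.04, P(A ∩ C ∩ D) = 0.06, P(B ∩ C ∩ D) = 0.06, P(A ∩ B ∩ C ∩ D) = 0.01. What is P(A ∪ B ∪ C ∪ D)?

By inclusion-exclusion,
P(A ∪ B ∪ C ∪ D) = 0.34 + 0.48 + 0.47 + 0.40 − 0.14 − 0.17 − 0.13 − 0.16 − 0.17 − 0.16 + 0.06 + 0.04 + 0.06 + 0.06 − 0.01 = 0.97

0.97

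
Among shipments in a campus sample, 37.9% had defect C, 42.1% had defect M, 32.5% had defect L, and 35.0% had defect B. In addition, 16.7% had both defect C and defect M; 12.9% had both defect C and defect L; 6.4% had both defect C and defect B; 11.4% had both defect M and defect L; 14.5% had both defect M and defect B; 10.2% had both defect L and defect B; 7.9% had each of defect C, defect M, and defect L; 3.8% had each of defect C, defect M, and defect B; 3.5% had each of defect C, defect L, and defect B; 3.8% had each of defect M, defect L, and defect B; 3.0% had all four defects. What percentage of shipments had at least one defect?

91.4%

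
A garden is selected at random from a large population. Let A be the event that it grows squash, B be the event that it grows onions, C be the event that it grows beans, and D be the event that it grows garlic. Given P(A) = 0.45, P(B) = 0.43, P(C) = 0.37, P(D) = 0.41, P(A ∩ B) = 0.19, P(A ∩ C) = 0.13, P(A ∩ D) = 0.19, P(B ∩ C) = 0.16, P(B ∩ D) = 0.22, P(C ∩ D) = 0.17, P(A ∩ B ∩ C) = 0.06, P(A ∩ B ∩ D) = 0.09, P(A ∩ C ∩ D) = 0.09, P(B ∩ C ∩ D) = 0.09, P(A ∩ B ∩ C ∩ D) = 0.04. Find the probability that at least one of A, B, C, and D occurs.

P(A ∪ B ∪ C ∪ D) = 0.45 + 0.43 + 0.37 + 0.41 − 0.19 − 0.13 − 0.19 − 0.16 − 0.22 − 0.17 + 0.06 + 0.09 + 0.09 + 0.09 − 0.04 = 0.89

0.89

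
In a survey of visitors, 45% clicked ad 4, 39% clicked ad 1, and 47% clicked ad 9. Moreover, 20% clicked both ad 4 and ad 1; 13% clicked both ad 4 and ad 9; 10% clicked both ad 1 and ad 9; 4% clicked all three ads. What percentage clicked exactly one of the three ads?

57%

By inclusion–exclusion (exactly-one form):
P(exactly one) = 45 + 39 + 47 − 2·20 − 2·13 − 2·10 + 3·4 = 57%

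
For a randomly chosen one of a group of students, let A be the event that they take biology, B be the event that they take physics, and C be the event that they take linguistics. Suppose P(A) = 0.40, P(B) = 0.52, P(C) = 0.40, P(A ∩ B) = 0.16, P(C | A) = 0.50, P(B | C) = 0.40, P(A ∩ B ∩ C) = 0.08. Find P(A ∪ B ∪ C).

P(A ∩ C) = P(A)·P(C|A) = 0.40 × 0.50 = 0.20
P(B ∩ C) = P(C)·P(B|C) = 0.40 × 0.40 = 0.16
P(A ∪ B ∪ C) = 0.40 + 0.52 + 0.40 − 0.16 − 0.20 − 0.16 + 0.08 = 0.88

0.88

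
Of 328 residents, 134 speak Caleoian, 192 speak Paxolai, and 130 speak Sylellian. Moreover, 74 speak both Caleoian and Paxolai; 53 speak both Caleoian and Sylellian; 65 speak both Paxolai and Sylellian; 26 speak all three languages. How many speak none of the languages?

|at least one| = 134 + 192 + 130 − 74 − 53 − 65 + 26 = 290
None: 328 − 290 = 38

38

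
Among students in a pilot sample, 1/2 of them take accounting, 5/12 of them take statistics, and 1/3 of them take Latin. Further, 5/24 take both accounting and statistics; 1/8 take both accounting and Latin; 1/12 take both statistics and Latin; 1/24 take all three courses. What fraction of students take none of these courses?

1/8

P(≥1) = 1/2 + 5/12 + 1/3 − 5/24 − 1/8 − 1/12 + 1/24 = 7/8
P(none) = 1 − 7/8 = 1/8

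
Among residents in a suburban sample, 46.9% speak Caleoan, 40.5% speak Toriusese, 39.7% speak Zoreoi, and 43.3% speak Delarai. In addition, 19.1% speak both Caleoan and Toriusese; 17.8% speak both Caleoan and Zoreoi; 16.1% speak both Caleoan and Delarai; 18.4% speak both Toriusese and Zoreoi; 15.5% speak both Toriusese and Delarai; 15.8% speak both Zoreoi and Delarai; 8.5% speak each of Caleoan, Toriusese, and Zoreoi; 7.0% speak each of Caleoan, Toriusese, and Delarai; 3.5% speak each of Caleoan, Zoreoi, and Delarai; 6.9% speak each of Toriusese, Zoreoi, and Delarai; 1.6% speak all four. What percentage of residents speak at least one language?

Inclusion–exclusion gives
P(at least one) = 46.9 + 40.5 + 39.7 + 43.3 − 19.1 − 17.8 − 16.1 − 18.4 − 15.5 − 15.8 + 8.5 + 7.0 + 3.5 + 6.9 − 1.6 = 92.0%

92.0%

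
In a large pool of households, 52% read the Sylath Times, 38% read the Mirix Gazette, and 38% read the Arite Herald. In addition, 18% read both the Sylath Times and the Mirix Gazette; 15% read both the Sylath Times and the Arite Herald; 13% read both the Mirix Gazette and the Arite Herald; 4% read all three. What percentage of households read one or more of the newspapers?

86%

By inclusion–exclusion:
P(≥1) = 52 + 38 + 38 − 18 − 15 − 13 + 4 = 86%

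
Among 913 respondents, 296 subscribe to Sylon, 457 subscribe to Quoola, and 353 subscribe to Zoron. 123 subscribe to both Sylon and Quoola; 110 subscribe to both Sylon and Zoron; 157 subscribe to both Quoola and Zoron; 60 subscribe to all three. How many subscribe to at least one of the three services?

Apply inclusion-exclusion:
|at least one| = 296 + 457 + 353 − 123 − 110 − 157 + 60 = 776

776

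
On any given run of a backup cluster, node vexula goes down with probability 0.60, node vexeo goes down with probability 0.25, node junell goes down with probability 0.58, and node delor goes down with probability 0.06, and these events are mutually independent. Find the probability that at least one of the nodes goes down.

Since the events are independent, P(none) is the product of the individual non-occurrence probabilities.
P(none) = (1 − 0.60) × (1 − 0.25) × (1 − 0.58) × (1 − 0.06) = 0.40 × 0.75 × 0.42 × 0.94 = 0.11844
P(at least one) = 1 − 0.11844 = 0.88156

0.88156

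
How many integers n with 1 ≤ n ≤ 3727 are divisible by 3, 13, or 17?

1568

1242 + 286 + 219 − 95 − 73 − 16 + 5 = 1568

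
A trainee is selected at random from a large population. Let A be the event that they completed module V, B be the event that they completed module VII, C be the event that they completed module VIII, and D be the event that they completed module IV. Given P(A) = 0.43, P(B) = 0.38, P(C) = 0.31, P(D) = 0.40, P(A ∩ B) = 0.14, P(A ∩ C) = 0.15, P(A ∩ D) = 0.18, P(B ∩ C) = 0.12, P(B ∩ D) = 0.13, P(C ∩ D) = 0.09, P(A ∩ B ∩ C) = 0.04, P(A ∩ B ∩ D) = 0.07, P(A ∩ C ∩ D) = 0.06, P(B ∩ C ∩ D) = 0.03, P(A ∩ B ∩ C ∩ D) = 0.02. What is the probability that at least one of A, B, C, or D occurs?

Inclusion–exclusion gives
P(A ∪ B ∪ C ∪ D) = 0.43 + 0.38 + 0.31 + 0.40 − 0.14 − 0.15 − 0.18 − 0.12 − 0.13 − 0.09 + 0.04 + 0.07 + 0.06 + 0.03 − 0.02 = 0.89

0.89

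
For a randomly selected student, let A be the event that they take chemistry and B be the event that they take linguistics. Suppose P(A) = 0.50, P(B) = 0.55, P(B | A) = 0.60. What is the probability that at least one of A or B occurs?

0.75

P(A ∩ B) = P(A)·P(B|A) = 0.50 × 0.60 = 0.30
P(A ∪ B) = 0.50 + 0.55 − 0.30 = 0.75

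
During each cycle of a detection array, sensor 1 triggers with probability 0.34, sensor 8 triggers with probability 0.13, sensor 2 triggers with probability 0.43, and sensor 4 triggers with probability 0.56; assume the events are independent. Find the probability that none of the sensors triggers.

0.14400936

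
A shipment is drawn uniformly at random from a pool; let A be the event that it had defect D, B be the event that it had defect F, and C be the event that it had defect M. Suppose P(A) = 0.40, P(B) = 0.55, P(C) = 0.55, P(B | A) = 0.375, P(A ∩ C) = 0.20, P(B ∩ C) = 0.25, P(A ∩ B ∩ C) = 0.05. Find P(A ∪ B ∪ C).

P(A ∩ B) = P(A)·P(B|A) = 0.40 × 0.375 = 0.15
P(A ∪ B ∪ C) = 0.40 + 0.55 + 0.55 − 0.15 − 0.20 − 0.25 + 0.05 = 0.95

0.95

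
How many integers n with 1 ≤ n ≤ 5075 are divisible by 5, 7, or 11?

⌊5075/5⌋ + ⌊5075/7⌋ + ⌊5075/11⌋ − ⌊5075/35⌋ − ⌊5075/55⌋ − ⌊5075/77⌋ + ⌊5075/385⌋ = 1015 + 725 + 461 − 145 − 92 − 65 + 13 = 1912

1912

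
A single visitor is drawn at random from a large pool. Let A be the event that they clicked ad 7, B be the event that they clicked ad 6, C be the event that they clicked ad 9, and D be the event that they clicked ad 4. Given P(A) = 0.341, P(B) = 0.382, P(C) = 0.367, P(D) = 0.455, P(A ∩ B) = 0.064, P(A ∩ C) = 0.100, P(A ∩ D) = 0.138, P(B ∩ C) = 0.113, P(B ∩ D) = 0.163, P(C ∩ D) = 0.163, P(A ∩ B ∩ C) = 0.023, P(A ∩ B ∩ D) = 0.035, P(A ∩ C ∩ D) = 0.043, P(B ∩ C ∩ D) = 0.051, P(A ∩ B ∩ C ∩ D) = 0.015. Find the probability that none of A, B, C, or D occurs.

0.059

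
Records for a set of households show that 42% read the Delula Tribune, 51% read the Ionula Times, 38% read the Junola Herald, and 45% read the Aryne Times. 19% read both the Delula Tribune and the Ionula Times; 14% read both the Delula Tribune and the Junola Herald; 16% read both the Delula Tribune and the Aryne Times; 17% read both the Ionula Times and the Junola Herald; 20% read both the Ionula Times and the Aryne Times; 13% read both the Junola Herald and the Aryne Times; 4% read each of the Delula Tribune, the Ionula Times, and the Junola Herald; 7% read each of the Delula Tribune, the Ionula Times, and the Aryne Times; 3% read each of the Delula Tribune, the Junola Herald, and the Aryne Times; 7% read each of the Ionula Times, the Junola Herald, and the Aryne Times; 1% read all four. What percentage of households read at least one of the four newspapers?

97%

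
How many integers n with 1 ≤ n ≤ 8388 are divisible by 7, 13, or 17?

⌊8388/7⌋ + ⌊8388/13⌋ + ⌊8388/17⌋ − ⌊8388/91⌋ − ⌊8388/119⌋ − ⌊8388/221⌋ + ⌊8388/1547⌋ = 1198 + 645 + 493 − 92 − 70 − 37 + 5 = 2142

2142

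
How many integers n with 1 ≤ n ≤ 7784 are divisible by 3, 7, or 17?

3597

Apply inclusion-exclusion:
⌊7784/3⌋ + ⌊7784/7⌋ + ⌊7784/17⌋ − ⌊7784/21⌋ − ⌊7784/51⌋ − ⌊7784/119⌋ + ⌊7784/357⌋ = 2594 + 1112 + 457 − 370 − 152 − 65 + 21 = 3597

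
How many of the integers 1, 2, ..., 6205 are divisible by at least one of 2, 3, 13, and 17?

4408

⌊6205/2⌋ + ⌊6205/3⌋ + ⌊6205/13⌋ + ⌊6205/17⌋ − ⌊6205/6⌋ − ⌊6205/26⌋ − ⌊6205/34⌋ − ⌊6205/39⌋ − ⌊6205/51⌋ − ⌊6205/221⌋ + ⌊6205/78⌋ + ⌊6205/102⌋ + ⌊6205/442⌋ + ⌊6205/663⌋ − ⌊6205/1326⌋ = 3102 + 2068 + 477 + 365 − 1034 − 238 − 182 − 159 − 121 − 28 + 79 + 60 + 14 + 9 − 4 = 4408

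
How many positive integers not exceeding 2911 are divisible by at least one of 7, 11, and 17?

⌊2911/7⌋ + ⌊2911/11⌋ + ⌊2911/17⌋ − ⌊2911/77⌋ − ⌊2911/119⌋ − ⌊2911/187⌋ + ⌊2911/1309⌋ = 415 + 264 + 171 − 37 − 24 − 15 + 2 = 776

776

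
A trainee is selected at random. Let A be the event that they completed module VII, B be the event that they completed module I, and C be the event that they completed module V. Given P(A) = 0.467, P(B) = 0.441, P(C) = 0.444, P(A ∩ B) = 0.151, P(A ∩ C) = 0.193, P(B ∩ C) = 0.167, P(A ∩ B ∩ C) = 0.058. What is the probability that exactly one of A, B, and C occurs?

By inclusion–exclusion (exactly-one form):
P(exactly one) = 0.467 + 0.441 + 0.444 − 2·0.151 − 2·0.193 − 2·0.167 + 3·0.058 = 0.504

0.504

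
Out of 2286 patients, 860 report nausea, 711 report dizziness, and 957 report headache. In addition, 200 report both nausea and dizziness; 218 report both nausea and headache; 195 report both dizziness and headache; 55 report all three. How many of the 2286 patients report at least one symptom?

Inclusion–exclusion gives
|at least one| = 860 + 711 + 957 − 200 − 218 − 195 + 55 = 1970

1970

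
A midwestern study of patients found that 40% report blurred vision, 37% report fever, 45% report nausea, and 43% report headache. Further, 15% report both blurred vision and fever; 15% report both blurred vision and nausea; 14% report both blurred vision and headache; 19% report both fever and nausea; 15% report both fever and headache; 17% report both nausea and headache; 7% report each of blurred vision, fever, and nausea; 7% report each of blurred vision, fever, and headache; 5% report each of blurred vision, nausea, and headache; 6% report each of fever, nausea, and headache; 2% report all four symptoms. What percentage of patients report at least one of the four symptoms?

Inclusion–exclusion gives
P(union) = 40 + 37 + 45 + 43 − 15 − 15 − 14 − 19 − 15 − 17 + 7 + 7 + 5 + 6 − 2 = 93%

93%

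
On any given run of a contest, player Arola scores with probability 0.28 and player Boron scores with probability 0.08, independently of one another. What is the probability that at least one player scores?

0.3376

Since the events are independent, P(none) is the product of the individual non-occurrence probabilities.
P(none) = (1 − 0.28) × (1 − 0.08) = 0.72 × 0.92 = 0.6624
P(at least one) = 1 − 0.6624 = 0.3376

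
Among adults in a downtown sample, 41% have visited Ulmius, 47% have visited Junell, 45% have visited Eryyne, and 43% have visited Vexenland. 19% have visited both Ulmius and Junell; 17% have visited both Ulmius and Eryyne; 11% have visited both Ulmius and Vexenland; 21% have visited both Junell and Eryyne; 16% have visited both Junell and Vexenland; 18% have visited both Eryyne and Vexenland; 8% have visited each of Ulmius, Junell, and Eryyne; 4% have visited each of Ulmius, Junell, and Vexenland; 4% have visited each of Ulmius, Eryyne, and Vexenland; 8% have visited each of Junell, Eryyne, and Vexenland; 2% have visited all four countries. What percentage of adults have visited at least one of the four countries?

By inclusion–exclusion:
P(≥1) = 41 + 47 + 45 + 43 − 19 − 17 − 11 − 21 − 16 − 18 + 8 + 4 + 4 + 8 − 2 = 96%

96%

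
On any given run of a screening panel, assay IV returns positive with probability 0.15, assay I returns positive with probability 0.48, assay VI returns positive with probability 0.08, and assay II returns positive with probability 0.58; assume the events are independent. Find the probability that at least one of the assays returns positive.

P(none) = (1 − 0.15) × (1 − 0.48) × (1 − 0.08) × (1 − 0.58) = 0.85 × 0.52 × 0.92 × 0.42 = 0.1707888
P(at least one) = 1 − 0.1707888 = 0.8292112

0.8292112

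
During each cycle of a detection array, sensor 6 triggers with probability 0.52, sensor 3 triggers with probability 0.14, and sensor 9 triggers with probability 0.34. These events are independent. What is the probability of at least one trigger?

0.727552

Since the events are independent, P(none) is the product of the individual non-occurrence probabilities.
P(none) = (1 − 0.52) × (1 − 0.14) × (1 − 0.34) = 0.48 × 0.86 × 0.66 = 0.272448
P(at least one) = 1 − 0.272448 = 0.727552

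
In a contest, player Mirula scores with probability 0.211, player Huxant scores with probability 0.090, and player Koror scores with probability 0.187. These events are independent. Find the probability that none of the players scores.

0.58372587

P(none) = (1 − 0.211) × (1 − 0.090) × (1 − 0.187) = 0.789 × 0.910 × 0.813 = 0.58372587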